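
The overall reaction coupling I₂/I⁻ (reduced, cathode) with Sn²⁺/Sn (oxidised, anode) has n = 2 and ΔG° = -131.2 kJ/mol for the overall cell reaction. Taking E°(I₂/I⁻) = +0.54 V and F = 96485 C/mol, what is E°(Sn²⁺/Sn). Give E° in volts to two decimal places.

-0.14 V

E°cell = −ΔG°/(nF) = −(-131.2×10³)/((2)(96485)) = +0.680 V.
Since I₂/I⁻ is the cathode and Sn²⁺/Sn the anode, E°cell = E°(I₂/I⁻) − E°(Sn²⁺/Sn).
So E°(Sn²⁺/Sn) = E°(I₂/I⁻) − E°cell = (+0.54) − (+0.680) = -0.14 V.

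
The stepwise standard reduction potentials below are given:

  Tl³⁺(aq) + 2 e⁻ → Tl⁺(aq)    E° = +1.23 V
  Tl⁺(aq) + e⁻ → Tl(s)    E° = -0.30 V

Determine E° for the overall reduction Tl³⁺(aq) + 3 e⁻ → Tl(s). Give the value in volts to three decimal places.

Standard free energies of sequential steps add: ΔG°₃ = ΔG°₁ + ΔG°₂, so n₃E°₃ = n₁E°₁ + n₂E°₂.
E°₃ = (2×+1.23 + 1×-0.30) / 3 = (+2.160) / 3 = +0.720 V.
Simply averaging or adding the two E° values would be wrong; the electron-weighted sum is required.

+0.720 V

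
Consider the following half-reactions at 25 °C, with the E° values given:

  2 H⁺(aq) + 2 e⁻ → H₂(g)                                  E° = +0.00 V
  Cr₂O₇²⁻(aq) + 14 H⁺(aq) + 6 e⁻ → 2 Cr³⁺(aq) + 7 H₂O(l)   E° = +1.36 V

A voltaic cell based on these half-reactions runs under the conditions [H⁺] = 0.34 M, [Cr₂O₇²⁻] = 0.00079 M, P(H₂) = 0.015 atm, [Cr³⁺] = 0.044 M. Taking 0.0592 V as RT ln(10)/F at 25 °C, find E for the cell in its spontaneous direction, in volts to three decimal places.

Cr₂O₇²⁻/Cr³⁺ is the cathode (higher E°), H⁺/H₂ the anode: E°cell = +1.36 − (+0.00) = +1.36 V, n = 6.
Overall: Cr₂O₇²⁻(aq) + 8 H⁺(aq) + 3 H₂(g) → 2 Cr³⁺(aq) + 7 H₂O(l)
Q = [Cr³⁺]^2 / ([Cr₂O₇²⁻]·[H⁺]^8·P(H₂)^3); log Q = 9.609.
E = E° − (0.0592/n) log Q = +1.36 − (0.0592/6)(9.609) = +1.265 V.

+1.265 V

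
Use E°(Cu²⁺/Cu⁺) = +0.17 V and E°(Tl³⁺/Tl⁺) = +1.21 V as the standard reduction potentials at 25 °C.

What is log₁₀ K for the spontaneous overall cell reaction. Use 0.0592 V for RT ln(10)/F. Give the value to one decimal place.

Cathode: Tl³⁺/Tl⁺; anode: Cu²⁺/Cu⁺. E°cell = +1.04 V, n = 2.
log K = nE°cell / 0.0592 = (2)(+1.04) / 0.0592 = 35.1.

35.1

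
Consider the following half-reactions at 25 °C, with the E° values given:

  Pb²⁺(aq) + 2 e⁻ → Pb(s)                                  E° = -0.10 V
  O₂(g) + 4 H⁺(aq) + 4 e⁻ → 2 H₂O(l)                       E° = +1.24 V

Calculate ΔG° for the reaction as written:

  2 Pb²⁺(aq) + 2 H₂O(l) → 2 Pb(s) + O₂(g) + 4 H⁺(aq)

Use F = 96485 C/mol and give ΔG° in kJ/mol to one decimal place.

As written, Pb²⁺/Pb is reduced (cathode) and O₂/H₂O is oxidised (anode), so E°cell = (-0.10) − (+1.24) = -1.34 V.
Balancing electrons gives n = 4.
ΔG° = −nFE° = −(4)(96485)(-1.34) = 517,160 J = +517.2 kJ/mol.

+517.2 kJ/mol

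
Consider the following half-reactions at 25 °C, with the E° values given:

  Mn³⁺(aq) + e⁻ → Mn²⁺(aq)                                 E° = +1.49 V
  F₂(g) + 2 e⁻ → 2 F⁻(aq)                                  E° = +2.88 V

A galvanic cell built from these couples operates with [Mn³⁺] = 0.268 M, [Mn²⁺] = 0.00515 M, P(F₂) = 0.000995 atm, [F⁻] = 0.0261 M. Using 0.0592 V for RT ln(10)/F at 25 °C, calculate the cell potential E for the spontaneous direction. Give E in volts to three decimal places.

+1.293 V

F₂/F⁻ is the cathode (higher E°), Mn³⁺/Mn²⁺ the anode: E°cell = +2.88 − (+1.49) = +1.39 V, n = 2.
Overall: F₂(g) + 2 Mn²⁺(aq) → 2 F⁻(aq) + 2 Mn³⁺(aq)
Q = [F⁻]^2·[Mn³⁺]^2 / (P(F₂)·[Mn²⁺]^2); log Q = 3.268.
E = E° − (0.0592/n) log Q = +1.39 − (0.0592/2)(3.268) = +1.293 V.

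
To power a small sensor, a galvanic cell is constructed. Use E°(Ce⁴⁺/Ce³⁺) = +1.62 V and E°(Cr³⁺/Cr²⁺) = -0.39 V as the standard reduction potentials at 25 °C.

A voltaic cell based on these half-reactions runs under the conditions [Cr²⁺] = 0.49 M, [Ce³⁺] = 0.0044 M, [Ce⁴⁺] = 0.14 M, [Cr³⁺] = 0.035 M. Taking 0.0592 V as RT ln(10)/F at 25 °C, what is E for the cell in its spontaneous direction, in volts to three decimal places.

Ce⁴⁺/Ce³⁺ is the cathode (higher E°), Cr³⁺/Cr²⁺ the anode: E°cell = +1.62 − (-0.39) = +2.01 V, n = 1.
Overall: Ce⁴⁺(aq) + Cr²⁺(aq) → Ce³⁺(aq) + Cr³⁺(aq)
Q = [Ce³⁺]·[Cr³⁺] / ([Ce⁴⁺]·[Cr²⁺]); log Q = -2.649.
E = E° − (0.0592/n) log Q = +2.01 − (0.0592/1)(-2.649) = +2.167 V.

+2.167 V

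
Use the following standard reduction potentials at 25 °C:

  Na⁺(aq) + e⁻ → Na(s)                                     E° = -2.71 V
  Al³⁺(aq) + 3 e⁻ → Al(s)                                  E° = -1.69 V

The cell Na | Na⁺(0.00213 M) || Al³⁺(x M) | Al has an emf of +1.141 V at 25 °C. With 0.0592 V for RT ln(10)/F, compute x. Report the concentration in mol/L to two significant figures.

Al³⁺/Al is the cathode, Na⁺/Na the anode: E°cell = +1.02 V, n = 3.
Overall reaction: Al³⁺(aq) + 3 Na(s) → Al(s) + 3 Na⁺(aq); Q = [Na⁺]^3/[Al³⁺]^1.
From E = E° − (0.0592/n) log Q: log Q = (E° − E)·n/0.0592 = (+1.02 − (+1.141))·3/0.0592 = -6.1318.
So 1·log[Al³⁺] = 3·log(0.00213) − log Q = -8.0149 − (-6.1318) = -1.8831; [Al³⁺] = 10^(-1.8831) ≈ 0.013 M.

0.013 M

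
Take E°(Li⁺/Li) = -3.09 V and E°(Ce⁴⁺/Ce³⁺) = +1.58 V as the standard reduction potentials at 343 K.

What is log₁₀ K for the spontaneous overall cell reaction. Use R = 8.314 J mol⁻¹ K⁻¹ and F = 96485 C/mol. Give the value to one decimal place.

68.6

Cathode: Ce⁴⁺/Ce³⁺; anode: Li⁺/Li. E°cell = (+1.58) − (-3.09) = +4.67 V, with n = 1.
ΔG° = −nFE° = −RT ln K, so ln K = nFE°/(RT) = (1)(96485)(+4.67) / ((8.314)(343)) = 158.006.
log₁₀ K = 158.006 / ln 10 = 68.6.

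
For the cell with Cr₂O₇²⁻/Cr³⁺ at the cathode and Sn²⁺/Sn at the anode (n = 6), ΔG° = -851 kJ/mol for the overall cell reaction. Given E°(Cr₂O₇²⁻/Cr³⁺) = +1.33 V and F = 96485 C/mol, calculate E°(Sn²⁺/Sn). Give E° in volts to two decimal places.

E°cell = −ΔG°/(nF) = −(-851×10³)/((6)(96485)) = +1.470 V.
Since Cr₂O₇²⁻/Cr³⁺ is the cathode and Sn²⁺/Sn the anode, E°cell = E°(Cr₂O₇²⁻/Cr³⁺) − E°(Sn²⁺/Sn).
So E°(Sn²⁺/Sn) = E°(Cr₂O₇²⁻/Cr³⁺) − E°cell = (+1.33) − (+1.470) = -0.14 V.

-0.14 V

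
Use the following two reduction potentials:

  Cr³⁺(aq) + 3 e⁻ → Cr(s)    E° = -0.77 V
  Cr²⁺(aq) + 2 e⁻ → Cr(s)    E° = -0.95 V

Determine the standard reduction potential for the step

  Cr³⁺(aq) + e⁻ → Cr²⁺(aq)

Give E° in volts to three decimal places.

Sequential free energies add, so n₃E°₃ = n₁E°₁ + n₂E°₂.
With n₃ = 3, and the known step contributing 2×(-0.95) V, the unknown satisfies 1·E° = 3×(-0.77) − 2×(-0.95) = -0.410.
E° = -0.410 / 1 = -0.410 V.

-0.410 V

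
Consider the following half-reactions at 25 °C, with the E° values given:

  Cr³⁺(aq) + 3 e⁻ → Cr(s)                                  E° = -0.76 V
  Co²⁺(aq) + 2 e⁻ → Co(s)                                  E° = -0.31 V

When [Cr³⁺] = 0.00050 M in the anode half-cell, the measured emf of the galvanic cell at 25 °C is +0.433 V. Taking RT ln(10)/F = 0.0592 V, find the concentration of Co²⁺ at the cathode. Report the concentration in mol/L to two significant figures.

0.0017 M

Co²⁺/Co is the cathode, Cr³⁺/Cr the anode: E°cell = +0.45 V, n = 6.
Overall reaction: 3 Co²⁺(aq) + 2 Cr(s) → 3 Co(s) + 2 Cr³⁺(aq); Q = [Cr³⁺]^2/[Co²⁺]^3.
From E = E° − (0.0592/n) log Q: log Q = (E° − E)·n/0.0592 = (+0.45 − (+0.433))·6/0.0592 = 1.7230.
So 3·log[Co²⁺] = 2·log(0.0005) − log Q = -6.6021 − (1.7230) = -8.3251; log[Co²⁺] = -8.3251 / 3 = -2.7750; [Co²⁺] = 10^(-2.7750) ≈ 0.0017 M.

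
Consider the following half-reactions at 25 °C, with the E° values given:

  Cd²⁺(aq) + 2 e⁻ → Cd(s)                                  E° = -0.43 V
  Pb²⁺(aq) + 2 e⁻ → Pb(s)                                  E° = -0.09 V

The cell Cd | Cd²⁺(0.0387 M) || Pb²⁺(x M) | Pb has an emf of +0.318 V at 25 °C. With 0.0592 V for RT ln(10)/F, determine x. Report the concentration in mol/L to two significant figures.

0.0070 M

Pb²⁺/Pb is the cathode, Cd²⁺/Cd the anode: E°cell = +0.34 V, n = 2.
Overall reaction: Pb²⁺(aq) + Cd(s) → Pb(s) + Cd²⁺(aq); Q = [Cd²⁺]^1/[Pb²⁺]^1.
From E = E° − (0.0592/n) log Q: log Q = (E° − E)·n/0.0592 = (+0.34 − (+0.318))·2/0.0592 = 0.7432.
So 1·log[Pb²⁺] = 1·log(0.0387) − log Q = -1.4123 − (0.7432) = -2.1555; [Pb²⁺] = 10^(-2.1555) ≈ 0.0070 M.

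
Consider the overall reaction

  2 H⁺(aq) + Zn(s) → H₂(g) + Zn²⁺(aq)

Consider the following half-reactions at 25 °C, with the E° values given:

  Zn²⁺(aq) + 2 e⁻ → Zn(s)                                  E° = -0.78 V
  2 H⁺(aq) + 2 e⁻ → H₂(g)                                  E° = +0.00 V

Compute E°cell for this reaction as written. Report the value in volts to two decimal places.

+0.78 V

The H⁺/H₂ couple has the higher reduction potential, so it is the cathode; Zn²⁺/Zn is oxidised at the anode.
E°cell = E°(cathode) − E°(anode) = (+0.00) − (-0.78) = +0.78 V.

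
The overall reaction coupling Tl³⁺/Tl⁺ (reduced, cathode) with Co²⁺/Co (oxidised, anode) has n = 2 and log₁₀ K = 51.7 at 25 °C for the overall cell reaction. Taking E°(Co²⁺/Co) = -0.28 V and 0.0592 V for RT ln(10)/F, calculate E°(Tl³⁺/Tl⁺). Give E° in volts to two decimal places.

E°cell = (0.0592/n)·log K = (0.0592/2)(51.7) = +1.530 V.
Since Tl³⁺/Tl⁺ is the cathode and Co²⁺/Co the anode, E°cell = E°(Tl³⁺/Tl⁺) − E°(Co²⁺/Co).
So E°(Tl³⁺/Tl⁺) = E°cell + E°(Co²⁺/Co) = +1.530 + (-0.28) = +1.25 V.

+1.25 V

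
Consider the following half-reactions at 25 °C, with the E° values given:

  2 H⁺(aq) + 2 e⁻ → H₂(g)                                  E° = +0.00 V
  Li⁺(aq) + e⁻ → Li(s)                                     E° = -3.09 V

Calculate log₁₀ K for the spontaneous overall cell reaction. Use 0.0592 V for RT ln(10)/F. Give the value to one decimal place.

Cathode: H⁺/H₂; anode: Li⁺/Li. E°cell = +3.09 V, n = 2.
log K = nE°cell / 0.0592 = (2)(+3.09) / 0.0592 = 104.4.

104.4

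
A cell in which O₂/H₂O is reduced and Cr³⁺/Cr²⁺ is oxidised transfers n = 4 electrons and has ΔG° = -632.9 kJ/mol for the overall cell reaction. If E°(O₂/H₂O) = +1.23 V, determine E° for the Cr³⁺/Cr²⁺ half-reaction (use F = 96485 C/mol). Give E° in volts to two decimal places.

E°cell = −ΔG°/(nF) = −(-632.9×10³)/((4)(96485)) = +1.640 V.
Since O₂/H₂O is the cathode and Cr³⁺/Cr²⁺ the anode, E°cell = E°(O₂/H₂O) − E°(Cr³⁺/Cr²⁺).
So E°(Cr³⁺/Cr²⁺) = E°(O₂/H₂O) − E°cell = (+1.23) − (+1.640) = -0.41 V.

-0.41 V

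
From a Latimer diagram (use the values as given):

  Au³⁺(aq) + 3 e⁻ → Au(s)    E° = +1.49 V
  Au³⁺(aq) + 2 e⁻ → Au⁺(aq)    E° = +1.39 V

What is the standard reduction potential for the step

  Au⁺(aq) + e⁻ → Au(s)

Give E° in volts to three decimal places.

+1.690 V

Sequential free energies add, so n₃E°₃ = n₁E°₁ + n₂E°₂.
With n₃ = 3, and the known step contributing 2×(+1.39) V, the unknown satisfies 1·E° = 3×(+1.49) − 2×(+1.39) = +1.690.
E° = +1.690 / 1 = +1.690 V.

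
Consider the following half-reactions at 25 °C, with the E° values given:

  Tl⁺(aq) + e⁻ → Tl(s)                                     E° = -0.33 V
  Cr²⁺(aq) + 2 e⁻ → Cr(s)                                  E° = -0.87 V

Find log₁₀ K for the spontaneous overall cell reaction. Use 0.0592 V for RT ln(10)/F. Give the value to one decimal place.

Cathode: Tl⁺/Tl; anode: Cr²⁺/Cr. E°cell = +0.54 V, n = 2.
log K = nE°cell / 0.0592 = (2)(+0.54) / 0.0592 = 18.2.

18.2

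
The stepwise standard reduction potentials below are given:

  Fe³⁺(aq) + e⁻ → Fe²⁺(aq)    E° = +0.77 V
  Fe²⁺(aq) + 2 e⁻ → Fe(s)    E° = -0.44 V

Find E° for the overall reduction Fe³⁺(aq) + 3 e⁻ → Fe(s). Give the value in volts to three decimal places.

-0.037 V

Since ΔG° = −nFE° is additive over sequential reductions, n₃E°₃ = n₁E°₁ + n₂E°₂.
E°₃ = (1×+0.77 + 2×-0.44) / 3 = (-0.110) / 3 = -0.037 V.
Simply averaging or adding the two E° values would be wrong; the electron-weighted sum is required.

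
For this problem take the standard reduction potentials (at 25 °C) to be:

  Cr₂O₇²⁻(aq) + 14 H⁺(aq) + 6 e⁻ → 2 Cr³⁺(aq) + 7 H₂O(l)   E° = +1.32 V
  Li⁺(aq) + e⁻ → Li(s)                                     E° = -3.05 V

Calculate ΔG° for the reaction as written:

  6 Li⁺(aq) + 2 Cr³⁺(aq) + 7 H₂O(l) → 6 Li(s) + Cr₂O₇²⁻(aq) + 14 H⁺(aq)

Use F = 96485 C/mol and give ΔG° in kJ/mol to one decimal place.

As written, Li⁺/Li is reduced (cathode) and Cr₂O₇²⁻/Cr³⁺ is oxidised (anode), so E°cell = (-3.05) − (+1.32) = -4.37 V.
Balancing electrons gives n = 6.
ΔG° = −nFE° = −(6)(96485)(-4.37) = 2,529,837 J = +2529.8 kJ/mol.

+2529.8 kJ/mol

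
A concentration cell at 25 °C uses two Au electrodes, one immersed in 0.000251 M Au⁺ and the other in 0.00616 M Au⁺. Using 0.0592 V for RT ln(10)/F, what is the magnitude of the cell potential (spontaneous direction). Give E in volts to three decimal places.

+0.082 V

For a concentration cell E°cell = 0. The 0.00616 M side is the cathode (reduction is favoured where [Au⁺] is higher).
With n = 1, E = −(0.0592/1) log([Au⁺]ₐₙ/[Au⁺]꜀ₐₜ) = −(0.0592/1) log(0.000251/0.00616) = −(0.0592/1)(-1.390) = +0.082 V.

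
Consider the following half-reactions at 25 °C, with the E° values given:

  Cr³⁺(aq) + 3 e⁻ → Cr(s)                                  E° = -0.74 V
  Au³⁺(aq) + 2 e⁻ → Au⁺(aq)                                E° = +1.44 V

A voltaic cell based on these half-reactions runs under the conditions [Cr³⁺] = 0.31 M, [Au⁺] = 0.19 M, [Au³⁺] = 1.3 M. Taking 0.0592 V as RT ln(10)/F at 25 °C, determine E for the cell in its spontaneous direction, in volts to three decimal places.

+2.215 V

Au³⁺/Au⁺ is the cathode (higher E°), Cr³⁺/Cr the anode: E°cell = +1.44 − (-0.74) = +2.18 V, n = 6.
Overall: 3 Au³⁺(aq) + 2 Cr(s) → 3 Au⁺(aq) + 2 Cr³⁺(aq)
Q = [Au⁺]^3·[Cr³⁺]^2 / ([Au³⁺]^3); log Q = -3.523.
E = E° − (0.0592/n) log Q = +2.18 − (0.0592/6)(-3.523) = +2.215 V.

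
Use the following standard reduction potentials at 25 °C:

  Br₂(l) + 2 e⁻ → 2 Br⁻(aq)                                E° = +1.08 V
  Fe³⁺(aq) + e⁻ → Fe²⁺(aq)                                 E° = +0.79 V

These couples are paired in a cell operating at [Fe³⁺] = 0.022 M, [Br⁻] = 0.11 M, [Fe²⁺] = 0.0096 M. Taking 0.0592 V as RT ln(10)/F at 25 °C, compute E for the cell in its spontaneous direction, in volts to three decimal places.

Br₂/Br⁻ is the cathode (higher E°), Fe³⁺/Fe²⁺ the anode: E°cell = +1.08 − (+0.79) = +0.29 V, n = 2.
Overall: Br₂(l) + 2 Fe²⁺(aq) → 2 Br⁻(aq) + 2 Fe³⁺(aq)
Q = [Br⁻]^2·[Fe³⁺]^2 / ([Fe²⁺]^2); log Q = -1.197.
E = E° − (0.0592/n) log Q = +0.29 − (0.0592/2)(-1.197) = +0.325 V.

+0.325 V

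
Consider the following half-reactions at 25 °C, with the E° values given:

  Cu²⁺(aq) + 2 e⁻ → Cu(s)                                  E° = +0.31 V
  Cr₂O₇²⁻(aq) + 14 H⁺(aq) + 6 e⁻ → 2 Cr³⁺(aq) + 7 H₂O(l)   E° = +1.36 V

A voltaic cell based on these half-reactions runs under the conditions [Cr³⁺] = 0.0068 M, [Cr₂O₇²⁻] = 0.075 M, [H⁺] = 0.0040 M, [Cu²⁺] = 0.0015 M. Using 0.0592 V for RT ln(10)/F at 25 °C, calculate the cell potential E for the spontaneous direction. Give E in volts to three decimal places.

Cr₂O₇²⁻/Cr³⁺ is the cathode (higher E°), Cu²⁺/Cu the anode: E°cell = +1.36 − (+0.31) = +1.05 V, n = 6.
Overall: Cr₂O₇²⁻(aq) + 14 H⁺(aq) + 3 Cu(s) → 2 Cr³⁺(aq) + 7 H₂O(l) + 3 Cu²⁺(aq)
Q = [Cr³⁺]^2·[Cu²⁺]^3 / ([Cr₂O₇²⁻]·[H⁺]^14); log Q = 21.889.
E = E° − (0.0592/n) log Q = +1.05 − (0.0592/6)(21.889) = +0.834 V.

+0.834 V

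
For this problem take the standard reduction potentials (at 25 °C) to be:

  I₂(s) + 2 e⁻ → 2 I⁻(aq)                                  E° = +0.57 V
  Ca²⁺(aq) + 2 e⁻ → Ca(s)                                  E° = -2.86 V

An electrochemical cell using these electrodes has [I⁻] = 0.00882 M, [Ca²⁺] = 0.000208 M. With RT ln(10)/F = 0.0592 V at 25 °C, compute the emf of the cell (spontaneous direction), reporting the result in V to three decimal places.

I₂/I⁻ is the cathode (higher E°), Ca²⁺/Ca the anode: E°cell = +0.57 − (-2.86) = +3.43 V, n = 2.
Overall: I₂(s) + Ca(s) → 2 I⁻(aq) + Ca²⁺(aq)
Q = [I⁻]^2·[Ca²⁺]; log Q = -7.791.
E = E° − (0.0592/n) log Q = +3.43 − (0.0592/2)(-7.791) = +3.661 V.

+3.661 V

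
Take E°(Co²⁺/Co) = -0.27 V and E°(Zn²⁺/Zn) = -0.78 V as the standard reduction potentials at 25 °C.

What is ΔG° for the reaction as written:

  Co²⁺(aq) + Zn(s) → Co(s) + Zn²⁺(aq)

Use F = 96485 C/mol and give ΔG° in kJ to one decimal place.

-98.4 kJ

As written, Co²⁺/Co is reduced (cathode) and Zn²⁺/Zn is oxidised (anode), so E°cell = (-0.27) − (-0.78) = +0.51 V.
Balancing electrons gives n = 2.
ΔG° = −nFE° = −(2)(96485)(+0.51) = -98,415 J = -98.4 kJ.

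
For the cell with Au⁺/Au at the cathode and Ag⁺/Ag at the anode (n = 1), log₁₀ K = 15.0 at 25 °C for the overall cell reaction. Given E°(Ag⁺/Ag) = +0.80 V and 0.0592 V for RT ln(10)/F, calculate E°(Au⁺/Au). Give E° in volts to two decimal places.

+1.69 V

E°cell = (0.0592/n)·log K = (0.0592/1)(15.0) = +0.888 V.
Since Au⁺/Au is the cathode and Ag⁺/Ag the anode, E°cell = E°(Au⁺/Au) − E°(Ag⁺/Ag).
So E°(Au⁺/Au) = E°cell + E°(Ag⁺/Ag) = +0.888 + (+0.80) = +1.69 V.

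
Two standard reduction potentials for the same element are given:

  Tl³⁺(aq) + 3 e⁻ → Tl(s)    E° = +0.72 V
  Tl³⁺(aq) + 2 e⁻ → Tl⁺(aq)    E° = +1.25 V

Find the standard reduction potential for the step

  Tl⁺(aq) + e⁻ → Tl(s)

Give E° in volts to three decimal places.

-0.340 V

Sequential free energies add, so n₃E°₃ = n₁E°₁ + n₂E°₂.
With n₃ = 3, and the known step contributing 2×(+1.25) V, the unknown satisfies 1·E° = 3×(+0.72) − 2×(+1.25) = -0.340.
E° = -0.340 / 1 = -0.340 V.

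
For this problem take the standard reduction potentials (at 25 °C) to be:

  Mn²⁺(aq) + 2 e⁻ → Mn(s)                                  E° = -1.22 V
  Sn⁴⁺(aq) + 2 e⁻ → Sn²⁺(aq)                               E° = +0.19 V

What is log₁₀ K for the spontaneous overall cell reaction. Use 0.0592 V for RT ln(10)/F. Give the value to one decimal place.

47.6

Cathode: Sn⁴⁺/Sn²⁺; anode: Mn²⁺/Mn. E°cell = +1.41 V, n = 2.
log K = nE°cell / 0.0592 = (2)(+1.41) / 0.0592 = 47.6.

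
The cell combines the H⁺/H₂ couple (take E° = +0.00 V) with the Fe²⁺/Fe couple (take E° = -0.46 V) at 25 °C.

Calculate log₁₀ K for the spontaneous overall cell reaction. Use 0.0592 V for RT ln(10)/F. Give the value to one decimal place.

15.5

Cathode: H⁺/H₂; anode: Fe²⁺/Fe. E°cell = +0.46 V, n = 2.
log K = nE°cell / 0.0592 = (2)(+0.46) / 0.0592 = 15.5.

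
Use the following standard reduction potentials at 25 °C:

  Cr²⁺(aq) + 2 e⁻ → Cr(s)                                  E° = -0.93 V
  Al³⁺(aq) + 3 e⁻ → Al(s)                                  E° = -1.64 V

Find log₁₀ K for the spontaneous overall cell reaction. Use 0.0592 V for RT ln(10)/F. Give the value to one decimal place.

Cathode: Cr²⁺/Cr; anode: Al³⁺/Al. E°cell = +0.71 V, n = 6.
log K = nE°cell / 0.0592 = (6)(+0.71) / 0.0592 = 72.0.

72.0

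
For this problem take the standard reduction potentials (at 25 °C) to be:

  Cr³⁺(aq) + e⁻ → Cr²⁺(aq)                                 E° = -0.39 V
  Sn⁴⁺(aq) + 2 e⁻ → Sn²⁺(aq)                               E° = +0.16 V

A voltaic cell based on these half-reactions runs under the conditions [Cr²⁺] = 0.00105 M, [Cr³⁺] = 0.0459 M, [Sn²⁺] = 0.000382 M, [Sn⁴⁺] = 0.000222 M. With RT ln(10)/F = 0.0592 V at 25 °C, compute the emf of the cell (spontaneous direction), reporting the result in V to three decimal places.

+0.446 V

Sn⁴⁺/Sn²⁺ is the cathode (higher E°), Cr³⁺/Cr²⁺ the anode: E°cell = +0.16 − (-0.39) = +0.55 V, n = 2.
Overall: Sn⁴⁺(aq) + 2 Cr²⁺(aq) → Sn²⁺(aq) + 2 Cr³⁺(aq)
Q = [Sn²⁺]·[Cr³⁺]^2 / ([Sn⁴⁺]·[Cr²⁺]^2); log Q = 3.517.
E = E° − (0.0592/n) log Q = +0.55 − (0.0592/2)(3.517) = +0.446 V.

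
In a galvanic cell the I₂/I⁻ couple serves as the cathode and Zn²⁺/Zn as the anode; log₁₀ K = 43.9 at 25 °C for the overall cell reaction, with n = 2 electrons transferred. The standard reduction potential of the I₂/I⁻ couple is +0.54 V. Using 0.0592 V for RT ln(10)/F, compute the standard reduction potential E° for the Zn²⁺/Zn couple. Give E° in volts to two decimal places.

E°cell = (0.0592/n)·log K = (0.0592/2)(43.9) = +1.299 V.
Since I₂/I⁻ is the cathode and Zn²⁺/Zn the anode, E°cell = E°(I₂/I⁻) − E°(Zn²⁺/Zn).
So E°(Zn²⁺/Zn) = E°(I₂/I⁻) − E°cell = (+0.54) − (+1.299) = -0.76 V.

-0.76 V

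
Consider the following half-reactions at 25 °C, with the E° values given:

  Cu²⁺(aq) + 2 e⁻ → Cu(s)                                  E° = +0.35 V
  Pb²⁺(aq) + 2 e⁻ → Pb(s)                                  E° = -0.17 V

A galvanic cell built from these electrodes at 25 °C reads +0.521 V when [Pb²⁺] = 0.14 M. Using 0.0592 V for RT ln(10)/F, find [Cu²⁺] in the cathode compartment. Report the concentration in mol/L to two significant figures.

0.15 M

Cu²⁺/Cu is the cathode, Pb²⁺/Pb the anode: E°cell = +0.52 V, n = 2.
Overall reaction: Cu²⁺(aq) + Pb(s) → Cu(s) + Pb²⁺(aq); Q = [Pb²⁺]^1/[Cu²⁺]^1.
From E = E° − (0.0592/n) log Q: log Q = (E° − E)·n/0.0592 = (+0.52 − (+0.521))·2/0.0592 = -0.0338.
So 1·log[Cu²⁺] = 1·log(0.14) − log Q = -0.8539 − (-0.0338) = -0.8201; [Cu²⁺] = 10^(-0.8201) ≈ 0.15 M.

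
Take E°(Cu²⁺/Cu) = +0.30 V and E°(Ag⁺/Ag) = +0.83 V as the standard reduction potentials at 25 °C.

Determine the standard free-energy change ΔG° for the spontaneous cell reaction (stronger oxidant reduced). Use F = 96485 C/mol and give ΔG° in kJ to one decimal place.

Ag⁺/Ag (E° = +0.83 V) is the cathode; Cu²⁺/Cu (E° = +0.30 V) is the anode, so E°cell = +0.53 V.
Balancing electrons gives n = 2 (lcm of 1 and 2).
ΔG° = −nFE° = −(2)(96485)(+0.53) = -102,274 J = -102.3 kJ.

-102.3 kJ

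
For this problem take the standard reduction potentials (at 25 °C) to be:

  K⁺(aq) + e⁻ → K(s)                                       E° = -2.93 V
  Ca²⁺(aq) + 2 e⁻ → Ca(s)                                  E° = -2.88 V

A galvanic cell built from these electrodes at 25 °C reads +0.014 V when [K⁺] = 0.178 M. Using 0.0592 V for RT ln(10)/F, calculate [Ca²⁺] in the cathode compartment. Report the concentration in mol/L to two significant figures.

Ca²⁺/Ca is the cathode, K⁺/K the anode: E°cell = +0.05 V, n = 2.
Overall reaction: Ca²⁺(aq) + 2 K(s) → Ca(s) + 2 K⁺(aq); Q = [K⁺]^2/[Ca²⁺]^1.
From E = E° − (0.0592/n) log Q: log Q = (E° − E)·n/0.0592 = (+0.05 − (+0.014))·2/0.0592 = 1.2162.
So 1·log[Ca²⁺] = 2·log(0.178) − log Q = -1.4992 − (1.2162) = -2.7154; [Ca²⁺] = 10^(-2.7154) ≈ 0.0019 M.

0.0019 M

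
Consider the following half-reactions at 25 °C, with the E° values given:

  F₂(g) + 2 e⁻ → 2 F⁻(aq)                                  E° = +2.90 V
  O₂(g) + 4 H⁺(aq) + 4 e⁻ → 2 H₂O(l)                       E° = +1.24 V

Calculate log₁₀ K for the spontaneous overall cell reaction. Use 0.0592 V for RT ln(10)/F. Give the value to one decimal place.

112.2

Cathode: F₂/F⁻; anode: O₂/H₂O. E°cell = +1.66 V, n = 4.
log K = nE°cell / 0.0592 = (4)(+1.66) / 0.0592 = 112.2.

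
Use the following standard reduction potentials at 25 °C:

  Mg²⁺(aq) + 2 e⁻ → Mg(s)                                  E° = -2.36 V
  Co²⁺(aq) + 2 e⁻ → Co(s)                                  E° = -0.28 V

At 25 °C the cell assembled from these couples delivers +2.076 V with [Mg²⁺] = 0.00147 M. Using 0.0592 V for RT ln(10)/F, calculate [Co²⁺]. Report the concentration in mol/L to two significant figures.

0.0011 M

Co²⁺/Co is the cathode, Mg²⁺/Mg the anode: E°cell = +2.08 V, n = 2.
Overall reaction: Co²⁺(aq) + Mg(s) → Co(s) + Mg²⁺(aq); Q = [Mg²⁺]^1/[Co²⁺]^1.
From E = E° − (0.0592/n) log Q: log Q = (E° − E)·n/0.0592 = (+2.08 − (+2.076))·2/0.0592 = 0.1351.
So 1·log[Co²⁺] = 1·log(0.00147) − log Q = -2.8327 − (0.1351) = -2.9678; [Co²⁺] = 10^(-2.9678) ≈ 0.0011 M.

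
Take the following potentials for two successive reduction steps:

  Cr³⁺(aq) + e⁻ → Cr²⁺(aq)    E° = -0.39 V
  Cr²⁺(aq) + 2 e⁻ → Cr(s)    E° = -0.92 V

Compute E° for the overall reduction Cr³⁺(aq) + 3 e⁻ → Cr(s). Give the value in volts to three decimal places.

Standard free energies of sequential steps add: ΔG°₃ = ΔG°₁ + ΔG°₂, so n₃E°₃ = n₁E°₁ + n₂E°₂.
E°₃ = (1×-0.39 + 2×-0.92) / 3 = (-2.230) / 3 = -0.743 V.

-0.743 V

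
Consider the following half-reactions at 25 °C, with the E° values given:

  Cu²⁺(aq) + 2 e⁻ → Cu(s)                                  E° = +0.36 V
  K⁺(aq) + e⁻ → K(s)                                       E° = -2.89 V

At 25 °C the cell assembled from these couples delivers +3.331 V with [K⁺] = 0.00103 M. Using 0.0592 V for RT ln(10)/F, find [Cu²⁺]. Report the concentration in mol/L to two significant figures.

0.00058 M

Cu²⁺/Cu is the cathode, K⁺/K the anode: E°cell = +3.25 V, n = 2.
Overall reaction: Cu²⁺(aq) + 2 K(s) → Cu(s) + 2 K⁺(aq); Q = [K⁺]^2/[Cu²⁺]^1.
From E = E° − (0.0592/n) log Q: log Q = (E° − E)·n/0.0592 = (+3.25 − (+3.331))·2/0.0592 = -2.7365.
So 1·log[Cu²⁺] = 2·log(0.00103) − log Q = -5.9743 − (-2.7365) = -3.2378; [Cu²⁺] = 10^(-3.2378) ≈ 0.00058 M.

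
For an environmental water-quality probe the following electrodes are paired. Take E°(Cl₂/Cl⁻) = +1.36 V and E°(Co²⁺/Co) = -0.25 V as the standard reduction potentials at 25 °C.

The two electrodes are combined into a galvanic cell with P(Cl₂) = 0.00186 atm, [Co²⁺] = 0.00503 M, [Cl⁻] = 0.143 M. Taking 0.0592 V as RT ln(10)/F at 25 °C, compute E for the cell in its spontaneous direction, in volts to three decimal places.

+1.647 V

Cl₂/Cl⁻ is the cathode (higher E°), Co²⁺/Co the anode: E°cell = +1.36 − (-0.25) = +1.61 V, n = 2.
Overall: Cl₂(g) + Co(s) → 2 Cl⁻(aq) + Co²⁺(aq)
Q = [Cl⁻]^2·[Co²⁺] / (P(Cl₂)); log Q = -1.257.
E = E° − (0.0592/n) log Q = +1.61 − (0.0592/2)(-1.257) = +1.647 V.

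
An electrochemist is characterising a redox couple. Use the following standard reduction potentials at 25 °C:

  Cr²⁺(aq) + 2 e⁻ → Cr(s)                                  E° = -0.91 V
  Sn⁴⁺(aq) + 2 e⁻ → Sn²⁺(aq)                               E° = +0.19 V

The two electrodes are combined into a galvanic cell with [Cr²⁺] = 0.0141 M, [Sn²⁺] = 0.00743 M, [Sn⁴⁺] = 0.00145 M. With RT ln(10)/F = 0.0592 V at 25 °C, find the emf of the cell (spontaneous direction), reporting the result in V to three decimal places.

+1.134 V

Sn⁴⁺/Sn²⁺ is the cathode (higher E°), Cr²⁺/Cr the anode: E°cell = +0.19 − (-0.91) = +1.10 V, n = 2.
Overall: Sn⁴⁺(aq) + Cr(s) → Sn²⁺(aq) + Cr²⁺(aq)
Q = [Sn²⁺]·[Cr²⁺] / ([Sn⁴⁺]); log Q = -1.141.
E = E° − (0.0592/n) log Q = +1.10 − (0.0592/2)(-1.141) = +1.134 V.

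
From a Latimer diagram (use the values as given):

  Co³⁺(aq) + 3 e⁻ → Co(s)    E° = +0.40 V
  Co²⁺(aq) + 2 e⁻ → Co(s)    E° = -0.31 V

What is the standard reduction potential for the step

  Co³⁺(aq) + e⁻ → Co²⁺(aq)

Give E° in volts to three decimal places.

Sequential free energies add, so n₃E°₃ = n₁E°₁ + n₂E°₂.
With n₃ = 3, and the known step contributing 2×(-0.31) V, the unknown satisfies 1·E° = 3×(+0.40) − 2×(-0.31) = +1.820.
E° = +1.820 / 1 = +1.820 V.

+1.820 V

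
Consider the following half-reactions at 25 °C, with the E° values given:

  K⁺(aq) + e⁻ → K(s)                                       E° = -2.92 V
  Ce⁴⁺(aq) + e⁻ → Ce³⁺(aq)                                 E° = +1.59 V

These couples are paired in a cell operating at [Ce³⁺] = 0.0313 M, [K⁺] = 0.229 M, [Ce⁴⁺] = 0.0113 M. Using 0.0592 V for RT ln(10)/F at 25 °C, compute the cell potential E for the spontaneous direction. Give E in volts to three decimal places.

Ce⁴⁺/Ce³⁺ is the cathode (higher E°), K⁺/K the anode: E°cell = +1.59 − (-2.92) = +4.51 V, n = 1.
Overall: Ce⁴⁺(aq) + K(s) → Ce³⁺(aq) + K⁺(aq)
Q = [Ce³⁺]·[K⁺] / ([Ce⁴⁺]); log Q = -0.198.
E = E° − (0.0592/n) log Q = +4.51 − (0.0592/1)(-0.198) = +4.522 V.

+4.522 V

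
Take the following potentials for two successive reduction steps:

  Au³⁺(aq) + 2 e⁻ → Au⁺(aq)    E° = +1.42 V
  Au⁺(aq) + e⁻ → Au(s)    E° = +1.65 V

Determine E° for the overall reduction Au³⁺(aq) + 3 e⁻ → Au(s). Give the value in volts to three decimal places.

+1.497 V

Standard free energies of sequential steps add: ΔG°₃ = ΔG°₁ + ΔG°₂, so n₃E°₃ = n₁E°₁ + n₂E°₂.
E°₃ = (2×+1.42 + 1×+1.65) / 3 = (+4.490) / 3 = +1.497 V.
E° values themselves are not directly additive — weighting by electron count is essential.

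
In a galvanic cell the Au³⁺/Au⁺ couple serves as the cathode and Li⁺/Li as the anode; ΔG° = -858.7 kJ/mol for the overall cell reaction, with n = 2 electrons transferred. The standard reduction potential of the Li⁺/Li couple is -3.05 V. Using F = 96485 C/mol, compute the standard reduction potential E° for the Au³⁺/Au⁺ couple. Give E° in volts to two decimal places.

E°cell = −ΔG°/(nF) = −(-858.7×10³)/((2)(96485)) = +4.450 V.
Since Au³⁺/Au⁺ is the cathode and Li⁺/Li the anode, E°cell = E°(Au³⁺/Au⁺) − E°(Li⁺/Li).
So E°(Au³⁺/Au⁺) = E°cell + E°(Li⁺/Li) = +4.450 + (-3.05) = +1.40 V.

+1.40 V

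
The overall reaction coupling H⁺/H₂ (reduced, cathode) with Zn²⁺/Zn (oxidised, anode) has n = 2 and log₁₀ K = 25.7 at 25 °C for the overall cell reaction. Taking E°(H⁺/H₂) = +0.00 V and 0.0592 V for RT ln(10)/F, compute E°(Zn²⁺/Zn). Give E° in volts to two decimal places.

E°cell = (0.0592/n)·log K = (0.0592/2)(25.7) = +0.761 V.
Since H⁺/H₂ is the cathode and Zn²⁺/Zn the anode, E°cell = E°(H⁺/H₂) − E°(Zn²⁺/Zn).
So E°(Zn²⁺/Zn) = E°(H⁺/H₂) − E°cell = (+0.00) − (+0.761) = -0.76 V.

-0.76 V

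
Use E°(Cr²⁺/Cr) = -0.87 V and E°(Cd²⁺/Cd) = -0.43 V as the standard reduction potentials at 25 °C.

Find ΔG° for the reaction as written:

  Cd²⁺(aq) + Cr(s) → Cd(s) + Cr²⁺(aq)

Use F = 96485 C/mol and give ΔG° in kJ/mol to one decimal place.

-84.9 kJ/mol

As written, Cd²⁺/Cd is reduced (cathode) and Cr²⁺/Cr is oxidised (anode), so E°cell = (-0.43) − (-0.87) = +0.44 V.
Balancing electrons gives n = 2.
ΔG° = −nFE° = −(2)(96485)(+0.44) = -84,907 J = -84.9 kJ/mol.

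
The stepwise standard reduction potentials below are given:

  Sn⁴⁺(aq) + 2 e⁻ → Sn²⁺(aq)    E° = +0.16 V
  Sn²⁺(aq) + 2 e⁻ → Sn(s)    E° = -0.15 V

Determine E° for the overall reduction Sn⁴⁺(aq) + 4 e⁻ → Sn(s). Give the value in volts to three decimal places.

Adding the free-energy changes (−nFE°) of the two steps gives −n₃FE°₃ = −n₁FE°₁ − n₂FE°₂.
E°₃ = (2×+0.16 + 2×-0.15) / 4 = (+0.020) / 4 = +0.005 V.

+0.005 V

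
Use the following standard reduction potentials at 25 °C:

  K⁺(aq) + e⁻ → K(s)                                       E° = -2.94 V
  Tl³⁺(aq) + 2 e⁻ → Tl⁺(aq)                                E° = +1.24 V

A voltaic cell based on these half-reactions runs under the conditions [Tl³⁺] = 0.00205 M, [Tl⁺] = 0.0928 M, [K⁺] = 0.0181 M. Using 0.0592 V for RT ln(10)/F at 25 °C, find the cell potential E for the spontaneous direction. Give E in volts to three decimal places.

Tl³⁺/Tl⁺ is the cathode (higher E°), K⁺/K the anode: E°cell = +1.24 − (-2.94) = +4.18 V, n = 2.
Overall: Tl³⁺(aq) + 2 K(s) → Tl⁺(aq) + 2 K⁺(aq)
Q = [Tl⁺]·[K⁺]^2 / ([Tl³⁺]); log Q = -1.829.
E = E° − (0.0592/n) log Q = +4.18 − (0.0592/2)(-1.829) = +4.234 V.

+4.234 V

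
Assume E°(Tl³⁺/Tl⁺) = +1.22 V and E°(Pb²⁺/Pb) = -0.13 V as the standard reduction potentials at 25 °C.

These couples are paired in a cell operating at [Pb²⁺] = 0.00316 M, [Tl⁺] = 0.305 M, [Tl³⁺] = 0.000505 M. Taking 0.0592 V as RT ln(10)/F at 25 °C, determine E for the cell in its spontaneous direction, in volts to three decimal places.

Tl³⁺/Tl⁺ is the cathode (higher E°), Pb²⁺/Pb the anode: E°cell = +1.22 − (-0.13) = +1.35 V, n = 2.
Overall: Tl³⁺(aq) + Pb(s) → Tl⁺(aq) + Pb²⁺(aq)
Q = [Tl⁺]·[Pb²⁺] / ([Tl³⁺]); log Q = 0.281.
E = E° − (0.0592/n) log Q = +1.35 − (0.0592/2)(0.281) = +1.342 V.

+1.342 V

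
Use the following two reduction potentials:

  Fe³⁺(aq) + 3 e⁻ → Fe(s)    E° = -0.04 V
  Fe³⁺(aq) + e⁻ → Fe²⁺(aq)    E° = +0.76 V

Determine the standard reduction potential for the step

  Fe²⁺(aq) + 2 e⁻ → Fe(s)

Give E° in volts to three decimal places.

Sequential free energies add, so n₃E°₃ = n₁E°₁ + n₂E°₂.
With n₃ = 3, and the known step contributing 1×(+0.76) V, the unknown satisfies 2·E° = 3×(-0.04) − 1×(+0.76) = -0.880.
E° = -0.880 / 2 = -0.440 V.

-0.440 V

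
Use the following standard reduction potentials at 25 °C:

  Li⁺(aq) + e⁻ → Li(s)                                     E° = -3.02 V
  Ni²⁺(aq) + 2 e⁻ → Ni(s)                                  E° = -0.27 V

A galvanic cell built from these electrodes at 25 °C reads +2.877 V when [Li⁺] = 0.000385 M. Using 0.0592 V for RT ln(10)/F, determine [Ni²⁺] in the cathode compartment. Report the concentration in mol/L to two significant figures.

0.0029 M

Ni²⁺/Ni is the cathode, Li⁺/Li the anode: E°cell = +2.75 V, n = 2.
Overall reaction: Ni²⁺(aq) + 2 Li(s) → Ni(s) + 2 Li⁺(aq); Q = [Li⁺]^2/[Ni²⁺]^1.
From E = E° − (0.0592/n) log Q: log Q = (E° − E)·n/0.0592 = (+2.75 − (+2.877))·2/0.0592 = -4.2905.
So 1·log[Ni²⁺] = 2·log(0.000385) − log Q = -6.8291 − (-4.2905) = -2.5386; [Ni²⁺] = 10^(-2.5386) ≈ 0.0029 M.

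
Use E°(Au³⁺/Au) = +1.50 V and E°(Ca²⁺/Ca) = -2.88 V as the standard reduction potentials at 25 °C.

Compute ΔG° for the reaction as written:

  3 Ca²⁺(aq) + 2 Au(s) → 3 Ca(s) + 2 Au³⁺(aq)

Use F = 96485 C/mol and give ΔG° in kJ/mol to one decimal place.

+2535.6 kJ/mol

As written, Ca²⁺/Ca is reduced (cathode) and Au³⁺/Au is oxidised (anode), so E°cell = (-2.88) − (+1.50) = -4.38 V.
Balancing electrons gives n = 6.
ΔG° = −nFE° = −(6)(96485)(-4.38) = 2,535,626 J = +2535.6 kJ/mol.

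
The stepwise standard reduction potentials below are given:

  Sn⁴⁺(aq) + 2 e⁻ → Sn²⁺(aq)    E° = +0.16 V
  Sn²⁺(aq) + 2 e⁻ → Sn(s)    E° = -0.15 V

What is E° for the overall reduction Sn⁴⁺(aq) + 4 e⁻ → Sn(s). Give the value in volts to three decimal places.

Standard free energies of sequential steps add: ΔG°₃ = ΔG°₁ + ΔG°₂, so n₃E°₃ = n₁E°₁ + n₂E°₂.
E°₃ = (2×+0.16 + 2×-0.15) / 4 = (+0.020) / 4 = +0.005 V.

+0.005 V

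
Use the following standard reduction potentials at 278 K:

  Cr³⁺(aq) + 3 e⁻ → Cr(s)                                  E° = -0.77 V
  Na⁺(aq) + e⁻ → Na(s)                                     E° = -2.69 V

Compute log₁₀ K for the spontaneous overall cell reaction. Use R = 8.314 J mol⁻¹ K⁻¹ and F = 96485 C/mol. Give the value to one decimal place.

104.4

Cathode: Cr³⁺/Cr; anode: Na⁺/Na. E°cell = (-0.77) − (-2.69) = +1.92 V, with n = 3.
ΔG° = −nFE° = −RT ln K, so ln K = nFE°/(RT) = (3)(96485)(+1.92) / ((8.314)(278)) = 240.451.
log₁₀ K = 240.451 / ln 10 = 104.4.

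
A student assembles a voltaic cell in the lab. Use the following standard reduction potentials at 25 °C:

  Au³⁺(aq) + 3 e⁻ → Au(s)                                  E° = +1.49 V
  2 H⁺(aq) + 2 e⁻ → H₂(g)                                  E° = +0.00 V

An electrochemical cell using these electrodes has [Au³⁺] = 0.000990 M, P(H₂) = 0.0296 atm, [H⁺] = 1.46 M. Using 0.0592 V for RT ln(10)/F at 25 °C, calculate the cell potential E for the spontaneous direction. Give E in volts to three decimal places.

+1.376 V

Au³⁺/Au is the cathode (higher E°), H⁺/H₂ the anode: E°cell = +1.49 − (+0.00) = +1.49 V, n = 6.
Overall: 2 Au³⁺(aq) + 3 H₂(g) → 2 Au(s) + 6 H⁺(aq)
Q = [H⁺]^6 / ([Au³⁺]^2·P(H₂)^3); log Q = 11.581.
E = E° − (0.0592/n) log Q = +1.49 − (0.0592/6)(11.581) = +1.376 V.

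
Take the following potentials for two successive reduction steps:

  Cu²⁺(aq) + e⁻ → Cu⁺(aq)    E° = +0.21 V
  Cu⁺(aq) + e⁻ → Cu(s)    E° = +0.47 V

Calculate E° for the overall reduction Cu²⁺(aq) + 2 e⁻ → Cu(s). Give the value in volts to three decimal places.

Standard free energies of sequential steps add: ΔG°₃ = ΔG°₁ + ΔG°₂, so n₃E°₃ = n₁E°₁ + n₂E°₂.
E°₃ = (1×+0.21 + 1×+0.47) / 2 = (+0.680) / 2 = +0.340 V.

+0.340 V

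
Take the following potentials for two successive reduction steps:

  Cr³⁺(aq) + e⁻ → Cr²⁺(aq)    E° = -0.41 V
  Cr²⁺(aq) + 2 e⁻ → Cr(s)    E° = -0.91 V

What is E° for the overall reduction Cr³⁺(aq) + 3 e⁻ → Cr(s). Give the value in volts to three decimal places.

-0.743 V

Adding the free-energy changes (−nFE°) of the two steps gives −n₃FE°₃ = −n₁FE°₁ − n₂FE°₂.
E°₃ = (1×-0.41 + 2×-0.91) / 3 = (-2.230) / 3 = -0.743 V.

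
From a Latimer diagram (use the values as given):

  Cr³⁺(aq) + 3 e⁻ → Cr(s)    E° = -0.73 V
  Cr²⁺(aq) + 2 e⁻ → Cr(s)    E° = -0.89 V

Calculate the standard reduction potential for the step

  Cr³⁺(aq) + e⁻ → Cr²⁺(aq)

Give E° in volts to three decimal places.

-0.410 V

Sequential free energies add, so n₃E°₃ = n₁E°₁ + n₂E°₂.
With n₃ = 3, and the known step contributing 2×(-0.89) V, the unknown satisfies 1·E° = 3×(-0.73) − 2×(-0.89) = -0.410.
E° = -0.410 / 1 = -0.410 V.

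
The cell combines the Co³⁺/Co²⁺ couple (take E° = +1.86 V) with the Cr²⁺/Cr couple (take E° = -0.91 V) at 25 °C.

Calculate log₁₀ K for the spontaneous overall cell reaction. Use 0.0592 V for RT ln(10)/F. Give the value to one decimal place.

93.6

Cathode: Co³⁺/Co²⁺; anode: Cr²⁺/Cr. E°cell = +2.77 V, n = 2.
log K = nE°cell / 0.0592 = (2)(+2.77) / 0.0592 = 93.6.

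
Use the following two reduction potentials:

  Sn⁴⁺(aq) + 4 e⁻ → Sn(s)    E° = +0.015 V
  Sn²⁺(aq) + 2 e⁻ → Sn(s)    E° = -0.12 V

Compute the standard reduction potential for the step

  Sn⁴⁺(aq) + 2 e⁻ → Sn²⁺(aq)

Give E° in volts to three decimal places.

Sequential free energies add, so n₃E°₃ = n₁E°₁ + n₂E°₂.
With n₃ = 4, and the known step contributing 2×(-0.12) V, the unknown satisfies 2·E° = 4×(+0.015) − 2×(-0.12) = +0.300.
E° = +0.300 / 2 = +0.150 V.

+0.150 V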